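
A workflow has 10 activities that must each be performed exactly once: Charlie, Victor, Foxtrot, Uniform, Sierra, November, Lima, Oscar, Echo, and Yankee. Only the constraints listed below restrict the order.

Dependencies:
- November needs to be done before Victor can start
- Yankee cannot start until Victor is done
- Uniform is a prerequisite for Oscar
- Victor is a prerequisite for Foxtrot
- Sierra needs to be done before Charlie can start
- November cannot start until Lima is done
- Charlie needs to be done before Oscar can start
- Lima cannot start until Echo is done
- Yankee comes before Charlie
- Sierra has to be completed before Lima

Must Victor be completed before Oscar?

Yes

Tracing the constraints gives a chain: Victor → Yankee → Charlie → Oscar.
That forces Victor before Oscar in every valid schedule.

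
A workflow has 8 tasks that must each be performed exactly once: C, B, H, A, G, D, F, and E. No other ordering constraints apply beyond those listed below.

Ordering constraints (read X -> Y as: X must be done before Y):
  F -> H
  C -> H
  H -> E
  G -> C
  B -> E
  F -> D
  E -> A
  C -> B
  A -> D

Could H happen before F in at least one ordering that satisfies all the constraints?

No

Following F → H, F must precede H in every valid ordering.
So no valid ordering can have H before F.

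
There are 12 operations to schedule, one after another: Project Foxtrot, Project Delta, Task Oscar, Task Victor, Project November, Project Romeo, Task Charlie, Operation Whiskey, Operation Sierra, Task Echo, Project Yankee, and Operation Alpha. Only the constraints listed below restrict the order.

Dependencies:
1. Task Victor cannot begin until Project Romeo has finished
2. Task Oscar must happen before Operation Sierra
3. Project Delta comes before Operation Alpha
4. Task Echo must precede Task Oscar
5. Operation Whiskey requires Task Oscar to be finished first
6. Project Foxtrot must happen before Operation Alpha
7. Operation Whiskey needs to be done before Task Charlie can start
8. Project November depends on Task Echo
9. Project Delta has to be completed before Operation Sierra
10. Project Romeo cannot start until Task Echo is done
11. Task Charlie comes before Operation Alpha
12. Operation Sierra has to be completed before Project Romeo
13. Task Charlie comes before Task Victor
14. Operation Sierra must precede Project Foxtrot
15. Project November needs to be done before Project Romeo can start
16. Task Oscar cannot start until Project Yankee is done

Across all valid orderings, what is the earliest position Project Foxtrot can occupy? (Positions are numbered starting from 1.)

Every operation that must precede Project Foxtrot has to come before it. Tracing all chains that end at Project Foxtrot, those operations are: Project Delta, Task Oscar, Operation Sierra, Task Echo, Project Yankee — 5 in total.
So at minimum 5 operations come before Project Foxtrot, putting Project Foxtrot no earlier than position 6. That position is achievable by scheduling exactly those predecessors first.

6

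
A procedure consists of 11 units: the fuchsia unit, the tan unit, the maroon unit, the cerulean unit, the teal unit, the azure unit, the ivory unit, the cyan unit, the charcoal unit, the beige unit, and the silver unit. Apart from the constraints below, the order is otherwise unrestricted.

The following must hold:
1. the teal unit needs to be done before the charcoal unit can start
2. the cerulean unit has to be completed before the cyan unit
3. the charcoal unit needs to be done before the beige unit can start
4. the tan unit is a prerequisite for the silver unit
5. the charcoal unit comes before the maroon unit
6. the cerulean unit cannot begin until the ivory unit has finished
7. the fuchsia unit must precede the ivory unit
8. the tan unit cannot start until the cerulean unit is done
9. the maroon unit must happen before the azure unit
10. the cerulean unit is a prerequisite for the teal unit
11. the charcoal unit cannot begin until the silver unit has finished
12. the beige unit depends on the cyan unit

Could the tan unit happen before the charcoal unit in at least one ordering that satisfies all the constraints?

The tan unit is actually forced before the charcoal unit by the constraints, so certainly some valid ordering has the tan unit first.

Yes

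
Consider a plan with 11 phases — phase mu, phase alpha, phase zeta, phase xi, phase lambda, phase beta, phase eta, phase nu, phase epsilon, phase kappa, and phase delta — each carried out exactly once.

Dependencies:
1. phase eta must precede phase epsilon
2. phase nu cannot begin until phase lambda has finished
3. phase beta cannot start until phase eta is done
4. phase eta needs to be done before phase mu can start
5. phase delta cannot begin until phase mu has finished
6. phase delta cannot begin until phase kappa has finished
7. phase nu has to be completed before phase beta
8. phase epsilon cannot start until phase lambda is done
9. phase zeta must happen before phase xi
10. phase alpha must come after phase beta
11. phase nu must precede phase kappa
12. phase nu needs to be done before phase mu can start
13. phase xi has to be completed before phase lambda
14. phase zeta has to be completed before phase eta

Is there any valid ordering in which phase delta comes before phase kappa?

Following phase kappa → phase delta, phase kappa must precede phase delta in every valid ordering.
Hence phase delta can never be scheduled before phase kappa.

No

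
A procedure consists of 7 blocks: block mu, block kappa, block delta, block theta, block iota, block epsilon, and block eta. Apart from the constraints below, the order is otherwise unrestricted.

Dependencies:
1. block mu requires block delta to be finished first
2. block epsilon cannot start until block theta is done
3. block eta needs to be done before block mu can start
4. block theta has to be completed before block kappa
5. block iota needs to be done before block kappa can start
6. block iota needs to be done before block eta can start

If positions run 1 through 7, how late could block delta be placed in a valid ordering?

The only block forced after block delta (directly or by a chain) is block mu.
With 1 mandatory successor out of 7 blocks total, the latest slot for block delta is 7−1 = 6, and it's reachable by doing all non-successors before block delta.

6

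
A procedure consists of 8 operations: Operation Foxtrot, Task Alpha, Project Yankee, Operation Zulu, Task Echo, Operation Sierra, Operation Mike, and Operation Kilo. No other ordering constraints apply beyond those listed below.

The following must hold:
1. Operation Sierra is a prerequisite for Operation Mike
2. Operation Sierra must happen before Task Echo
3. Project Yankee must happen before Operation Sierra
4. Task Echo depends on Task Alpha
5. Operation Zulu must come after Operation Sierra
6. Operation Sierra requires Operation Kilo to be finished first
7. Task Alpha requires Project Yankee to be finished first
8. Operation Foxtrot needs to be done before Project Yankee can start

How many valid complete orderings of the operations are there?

The operations with no prerequisites are Operation Foxtrot, Operation Kilo; any of them can be placed first.
Counting all ways to extend the partial order to a total order gives 60.

60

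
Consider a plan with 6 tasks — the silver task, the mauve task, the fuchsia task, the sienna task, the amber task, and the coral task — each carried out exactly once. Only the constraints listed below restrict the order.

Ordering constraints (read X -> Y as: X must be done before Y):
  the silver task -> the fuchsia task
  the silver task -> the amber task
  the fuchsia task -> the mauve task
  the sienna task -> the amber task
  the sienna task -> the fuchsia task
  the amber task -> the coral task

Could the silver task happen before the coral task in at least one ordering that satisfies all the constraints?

Every valid ordering already has the silver task before the coral task (the constraints require it), so in particular at least one does.

Yes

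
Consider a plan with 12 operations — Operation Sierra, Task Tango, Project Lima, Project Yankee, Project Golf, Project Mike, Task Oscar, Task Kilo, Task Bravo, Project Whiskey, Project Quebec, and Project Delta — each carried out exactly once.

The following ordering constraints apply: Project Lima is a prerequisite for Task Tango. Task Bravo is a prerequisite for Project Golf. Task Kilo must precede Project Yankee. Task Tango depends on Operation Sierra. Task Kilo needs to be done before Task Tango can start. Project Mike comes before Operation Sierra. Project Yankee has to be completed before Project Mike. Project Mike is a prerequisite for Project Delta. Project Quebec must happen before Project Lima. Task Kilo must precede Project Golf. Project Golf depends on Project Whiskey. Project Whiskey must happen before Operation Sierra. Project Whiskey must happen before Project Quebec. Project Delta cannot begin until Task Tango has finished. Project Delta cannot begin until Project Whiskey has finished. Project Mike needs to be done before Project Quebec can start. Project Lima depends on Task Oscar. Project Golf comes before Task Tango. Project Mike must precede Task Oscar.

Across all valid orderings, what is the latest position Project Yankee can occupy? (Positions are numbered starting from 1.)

5

The operations that are forced after Project Yankee, directly or by a chain of constraints, are Operation Sierra, Task Tango, Project Lima, Project Mike, Task Oscar, Project Quebec, Project Delta. That's 7 operations.
So at least 7 operations follow Project Yankee, putting Project Yankee no later than position 5. That position is achievable by scheduling everything else first.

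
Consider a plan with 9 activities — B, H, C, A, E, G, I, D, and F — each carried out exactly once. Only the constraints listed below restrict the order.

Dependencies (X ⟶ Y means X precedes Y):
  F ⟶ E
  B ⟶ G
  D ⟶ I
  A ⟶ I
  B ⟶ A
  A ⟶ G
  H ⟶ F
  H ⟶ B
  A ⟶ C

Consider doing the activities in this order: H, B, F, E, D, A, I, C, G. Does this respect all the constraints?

Yes

Going through the constraints one by one, each required predecessor appears earlier in the sequence than its dependent — e.g. B (position 2) is before G (position 9), as required.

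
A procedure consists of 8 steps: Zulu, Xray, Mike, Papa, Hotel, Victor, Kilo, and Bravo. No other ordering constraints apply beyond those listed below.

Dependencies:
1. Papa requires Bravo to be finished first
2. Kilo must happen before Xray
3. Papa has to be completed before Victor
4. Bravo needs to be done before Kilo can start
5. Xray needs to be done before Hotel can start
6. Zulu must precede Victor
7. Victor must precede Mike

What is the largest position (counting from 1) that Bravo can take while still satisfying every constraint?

2

Following every chain forward from Bravo, the steps that must come later are Xray, Mike, Papa, Hotel, Victor, Kilo — 6 of them.
So at least 6 steps follow Bravo, putting Bravo no later than position 2. That position is achievable by scheduling everything else first.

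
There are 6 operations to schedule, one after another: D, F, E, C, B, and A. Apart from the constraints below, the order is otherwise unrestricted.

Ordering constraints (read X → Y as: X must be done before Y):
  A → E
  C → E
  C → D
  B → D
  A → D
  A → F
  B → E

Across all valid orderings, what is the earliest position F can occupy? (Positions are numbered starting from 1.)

2

The only operation forced before F (directly or transitively) is A.
So at minimum 1 operation comes before F, putting F no earlier than position 2. That position is achievable by scheduling exactly that predecessor first.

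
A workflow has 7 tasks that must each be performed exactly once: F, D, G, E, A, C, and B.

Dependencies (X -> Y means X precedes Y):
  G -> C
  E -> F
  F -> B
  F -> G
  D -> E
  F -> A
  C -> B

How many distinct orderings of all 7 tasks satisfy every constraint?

D is the only task with nothing required before it, so every ordering starts there.
Counting all ways to extend the partial order to a total order gives 4.

4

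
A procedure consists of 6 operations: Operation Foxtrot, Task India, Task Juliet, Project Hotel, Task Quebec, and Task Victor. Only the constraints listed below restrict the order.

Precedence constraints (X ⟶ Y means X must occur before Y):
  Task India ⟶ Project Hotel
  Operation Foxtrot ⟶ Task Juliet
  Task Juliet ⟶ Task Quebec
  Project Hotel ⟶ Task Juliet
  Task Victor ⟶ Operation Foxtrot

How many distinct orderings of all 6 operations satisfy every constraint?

2 operations have no prerequisites (Task India, Task Victor), so any of them could come first.
Counting all ways to extend the partial order to a total order gives 6.

6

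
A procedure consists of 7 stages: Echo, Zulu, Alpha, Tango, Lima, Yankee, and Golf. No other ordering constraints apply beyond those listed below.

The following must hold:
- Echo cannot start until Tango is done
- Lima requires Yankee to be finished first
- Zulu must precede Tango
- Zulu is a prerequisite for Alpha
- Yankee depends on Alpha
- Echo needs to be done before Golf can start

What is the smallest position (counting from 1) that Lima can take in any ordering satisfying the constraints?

4

The stages that are forced before Lima, directly or transitively, are Zulu, Alpha, Yankee. That's 3 stages.
With 3 mandatory predecessors, the earliest Lima can sit is position 3+1 = 4, and placing just those 3 first achieves it.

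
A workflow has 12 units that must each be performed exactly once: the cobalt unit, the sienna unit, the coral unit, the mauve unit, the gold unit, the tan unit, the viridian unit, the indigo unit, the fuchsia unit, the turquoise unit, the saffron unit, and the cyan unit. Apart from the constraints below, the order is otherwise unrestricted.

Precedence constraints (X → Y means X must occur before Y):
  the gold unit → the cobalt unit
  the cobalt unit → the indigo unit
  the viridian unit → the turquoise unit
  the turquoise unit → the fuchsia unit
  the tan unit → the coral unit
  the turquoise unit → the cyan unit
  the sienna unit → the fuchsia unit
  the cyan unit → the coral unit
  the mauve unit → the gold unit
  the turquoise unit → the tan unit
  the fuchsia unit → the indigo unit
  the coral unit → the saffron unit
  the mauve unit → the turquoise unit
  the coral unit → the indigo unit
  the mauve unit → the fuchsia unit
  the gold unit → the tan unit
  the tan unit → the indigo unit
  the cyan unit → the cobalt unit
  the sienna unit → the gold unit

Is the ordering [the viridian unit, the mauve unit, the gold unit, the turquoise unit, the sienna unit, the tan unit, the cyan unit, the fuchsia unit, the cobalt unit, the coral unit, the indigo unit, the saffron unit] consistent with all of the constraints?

No

The sequence places the gold unit ahead of the sienna unit.
But one of the constraints requires the sienna unit before the gold unit, so this ordering violates it.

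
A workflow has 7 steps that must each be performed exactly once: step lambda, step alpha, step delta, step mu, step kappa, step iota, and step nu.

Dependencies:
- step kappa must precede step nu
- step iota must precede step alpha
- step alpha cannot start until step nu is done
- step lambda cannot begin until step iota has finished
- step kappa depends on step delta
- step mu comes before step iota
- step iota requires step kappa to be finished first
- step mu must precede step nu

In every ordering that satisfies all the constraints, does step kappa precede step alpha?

Yes

Following the dependencies: step kappa → step iota → step alpha.
So step kappa must precede step alpha in any valid ordering.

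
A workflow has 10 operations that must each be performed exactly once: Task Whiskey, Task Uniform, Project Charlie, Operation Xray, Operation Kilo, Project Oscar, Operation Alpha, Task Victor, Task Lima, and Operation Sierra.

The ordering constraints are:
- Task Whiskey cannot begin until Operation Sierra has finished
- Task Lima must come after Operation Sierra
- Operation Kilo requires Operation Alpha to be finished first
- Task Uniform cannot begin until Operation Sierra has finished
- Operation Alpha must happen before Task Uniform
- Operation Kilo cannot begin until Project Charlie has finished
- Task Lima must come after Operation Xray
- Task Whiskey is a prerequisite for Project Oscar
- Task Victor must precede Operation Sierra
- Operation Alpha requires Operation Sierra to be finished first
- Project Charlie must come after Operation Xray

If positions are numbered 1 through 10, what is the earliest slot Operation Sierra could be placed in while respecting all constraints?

Working backwards through the constraints from Operation Sierra, its only required predecessor is Task Victor.
So at minimum 1 operation comes before Operation Sierra, putting Operation Sierra no earlier than position 2. That position is achievable by scheduling exactly that predecessor first.

2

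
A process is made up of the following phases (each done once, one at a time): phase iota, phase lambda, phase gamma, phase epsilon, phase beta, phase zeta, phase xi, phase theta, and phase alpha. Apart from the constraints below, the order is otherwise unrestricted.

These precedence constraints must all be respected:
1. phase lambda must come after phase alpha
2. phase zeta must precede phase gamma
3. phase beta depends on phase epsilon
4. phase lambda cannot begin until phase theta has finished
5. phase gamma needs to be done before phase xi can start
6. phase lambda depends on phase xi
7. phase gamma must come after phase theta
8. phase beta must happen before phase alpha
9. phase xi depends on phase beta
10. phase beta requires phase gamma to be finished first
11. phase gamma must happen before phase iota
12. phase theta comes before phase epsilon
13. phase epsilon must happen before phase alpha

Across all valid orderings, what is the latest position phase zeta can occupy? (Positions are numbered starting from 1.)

3

Every phase that must follow phase zeta has to come after it. Tracing all chains starting from phase zeta, those phases are: phase iota, phase lambda, phase gamma, phase beta, phase xi, phase alpha — 6 in total.
With 6 mandatory successors out of 9 phases total, the latest slot for phase zeta is 9−6 = 3, and it's reachable by doing all non-successors before phase zeta.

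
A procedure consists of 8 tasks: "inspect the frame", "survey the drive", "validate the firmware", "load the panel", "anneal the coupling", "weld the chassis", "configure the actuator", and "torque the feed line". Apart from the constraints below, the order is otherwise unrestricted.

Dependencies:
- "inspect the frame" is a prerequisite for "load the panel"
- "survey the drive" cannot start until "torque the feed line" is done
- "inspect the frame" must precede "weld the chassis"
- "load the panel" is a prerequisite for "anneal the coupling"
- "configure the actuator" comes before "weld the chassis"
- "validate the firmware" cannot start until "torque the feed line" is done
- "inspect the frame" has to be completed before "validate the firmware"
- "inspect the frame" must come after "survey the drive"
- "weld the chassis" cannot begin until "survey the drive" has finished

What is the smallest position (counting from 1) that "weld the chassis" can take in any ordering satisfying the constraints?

Working backwards through the constraints from "weld the chassis", its full set of required predecessors is "inspect the frame", "survey the drive", "configure the actuator", "torque the feed line" — 4 of them.
With 4 mandatory predecessors, the earliest "weld the chassis" can sit is position 4+1 = 5, and placing just those 4 first achieves it.

5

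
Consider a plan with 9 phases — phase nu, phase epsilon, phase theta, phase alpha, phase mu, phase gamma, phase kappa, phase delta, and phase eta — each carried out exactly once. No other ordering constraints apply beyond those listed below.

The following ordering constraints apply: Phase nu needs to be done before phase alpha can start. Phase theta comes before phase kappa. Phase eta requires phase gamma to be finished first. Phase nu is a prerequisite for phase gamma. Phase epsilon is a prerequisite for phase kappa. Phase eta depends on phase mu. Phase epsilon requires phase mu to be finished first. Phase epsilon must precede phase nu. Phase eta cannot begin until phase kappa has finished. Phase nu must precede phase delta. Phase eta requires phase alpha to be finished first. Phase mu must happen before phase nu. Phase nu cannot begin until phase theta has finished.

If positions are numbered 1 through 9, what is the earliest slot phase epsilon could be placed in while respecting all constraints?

Working backwards through the constraints from phase epsilon, its only required predecessor is phase mu.
So at minimum 1 phase comes before phase epsilon, putting phase epsilon no earlier than position 2. That position is achievable by scheduling exactly that predecessor first.

2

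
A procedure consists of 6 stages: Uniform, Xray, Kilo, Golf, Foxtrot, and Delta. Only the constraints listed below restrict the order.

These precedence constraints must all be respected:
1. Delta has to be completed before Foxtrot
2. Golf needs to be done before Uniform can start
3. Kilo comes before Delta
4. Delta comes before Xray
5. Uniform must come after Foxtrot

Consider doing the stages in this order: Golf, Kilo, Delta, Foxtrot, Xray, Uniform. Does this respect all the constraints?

Going through the constraints one by one, each required predecessor appears earlier in the sequence than its dependent — e.g. Golf (position 1) is before Uniform (position 6), as required.

Yes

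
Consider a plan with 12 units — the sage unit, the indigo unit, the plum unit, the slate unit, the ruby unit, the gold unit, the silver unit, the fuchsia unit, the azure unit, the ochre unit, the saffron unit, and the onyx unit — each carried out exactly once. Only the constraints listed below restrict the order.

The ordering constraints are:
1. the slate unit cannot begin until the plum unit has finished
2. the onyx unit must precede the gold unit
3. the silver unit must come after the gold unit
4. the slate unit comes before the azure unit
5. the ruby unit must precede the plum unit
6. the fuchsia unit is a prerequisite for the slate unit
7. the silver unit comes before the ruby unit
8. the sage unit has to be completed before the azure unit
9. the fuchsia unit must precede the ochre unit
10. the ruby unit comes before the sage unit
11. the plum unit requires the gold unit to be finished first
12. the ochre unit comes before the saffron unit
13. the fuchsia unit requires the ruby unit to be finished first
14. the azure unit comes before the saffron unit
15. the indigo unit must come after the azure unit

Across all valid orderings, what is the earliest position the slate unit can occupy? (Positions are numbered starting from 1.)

7

Working backwards through the constraints from the slate unit, its full set of required predecessors is the plum unit, the ruby unit, the gold unit, the silver unit, the fuchsia unit, the onyx unit — 6 of them.
So at minimum 6 units come before the slate unit, putting the slate unit no earlier than position 7. That position is achievable by scheduling exactly those predecessors first.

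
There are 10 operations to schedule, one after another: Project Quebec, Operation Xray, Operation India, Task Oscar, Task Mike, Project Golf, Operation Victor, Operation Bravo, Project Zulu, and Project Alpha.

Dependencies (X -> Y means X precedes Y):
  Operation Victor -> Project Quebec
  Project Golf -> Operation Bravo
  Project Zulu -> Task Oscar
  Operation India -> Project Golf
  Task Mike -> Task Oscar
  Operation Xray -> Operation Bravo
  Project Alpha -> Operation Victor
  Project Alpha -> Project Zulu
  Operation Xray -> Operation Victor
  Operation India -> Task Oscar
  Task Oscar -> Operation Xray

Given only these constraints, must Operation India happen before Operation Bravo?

Following the dependencies: Operation India → Project Golf → Operation Bravo.
So Operation India must precede Operation Bravo in any valid ordering.

Yes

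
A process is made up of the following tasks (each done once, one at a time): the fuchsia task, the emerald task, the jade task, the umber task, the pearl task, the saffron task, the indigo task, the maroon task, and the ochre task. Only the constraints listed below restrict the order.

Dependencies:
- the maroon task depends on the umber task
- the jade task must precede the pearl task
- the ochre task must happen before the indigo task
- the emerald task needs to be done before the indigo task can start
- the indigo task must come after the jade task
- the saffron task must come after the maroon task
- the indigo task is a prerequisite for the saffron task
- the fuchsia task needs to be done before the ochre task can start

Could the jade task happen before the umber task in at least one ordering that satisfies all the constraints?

Yes

No chain of constraints runs from the umber task to the jade task, so the umber task is not required to come first.
That means at least one valid schedule has the jade task before the umber task.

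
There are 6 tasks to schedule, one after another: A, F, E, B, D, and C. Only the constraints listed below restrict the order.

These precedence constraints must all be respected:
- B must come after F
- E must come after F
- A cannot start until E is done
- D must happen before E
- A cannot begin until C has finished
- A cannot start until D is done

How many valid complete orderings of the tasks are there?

33

3 tasks have no prerequisites (F, D, C), so any of them could come first.
Systematically extending each partial ordering one task at a time and counting, there are 33 complete orderings.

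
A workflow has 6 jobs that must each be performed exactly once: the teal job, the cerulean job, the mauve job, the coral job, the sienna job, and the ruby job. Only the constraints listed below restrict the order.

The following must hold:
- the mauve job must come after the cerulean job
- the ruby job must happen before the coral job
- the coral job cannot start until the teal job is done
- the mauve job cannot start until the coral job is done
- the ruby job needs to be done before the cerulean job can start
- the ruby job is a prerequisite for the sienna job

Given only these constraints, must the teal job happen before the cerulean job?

No chain of constraints connects the teal job to the cerulean job in either direction.
There exist valid orderings with the cerulean job before the teal job, so the teal job is not required to come first.

No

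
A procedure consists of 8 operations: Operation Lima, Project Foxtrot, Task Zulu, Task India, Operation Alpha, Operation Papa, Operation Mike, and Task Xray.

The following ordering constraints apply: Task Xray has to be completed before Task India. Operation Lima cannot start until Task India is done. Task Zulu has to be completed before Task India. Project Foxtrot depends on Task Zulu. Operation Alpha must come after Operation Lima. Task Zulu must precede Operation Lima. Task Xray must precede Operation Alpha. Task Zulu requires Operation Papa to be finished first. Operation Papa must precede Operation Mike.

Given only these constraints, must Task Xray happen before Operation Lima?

Following the dependencies: Task Xray → Task India → Operation Lima.
That forces Task Xray before Operation Lima in every valid schedule.

Yes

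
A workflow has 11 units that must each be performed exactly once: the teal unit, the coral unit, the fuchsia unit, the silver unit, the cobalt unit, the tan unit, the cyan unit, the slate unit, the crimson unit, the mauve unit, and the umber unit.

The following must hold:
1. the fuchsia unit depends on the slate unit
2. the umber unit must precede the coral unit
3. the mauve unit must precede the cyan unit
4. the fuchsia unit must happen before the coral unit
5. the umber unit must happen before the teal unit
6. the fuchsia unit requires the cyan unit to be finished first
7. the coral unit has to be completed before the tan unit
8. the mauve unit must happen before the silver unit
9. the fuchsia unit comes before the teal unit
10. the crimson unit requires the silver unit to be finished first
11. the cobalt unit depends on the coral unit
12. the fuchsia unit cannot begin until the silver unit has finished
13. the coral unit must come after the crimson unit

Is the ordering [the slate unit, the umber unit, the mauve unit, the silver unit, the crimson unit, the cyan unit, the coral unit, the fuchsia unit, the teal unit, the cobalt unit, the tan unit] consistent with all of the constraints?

In the proposed order, the coral unit appears before the fuchsia unit.
Since the fuchsia unit is required before the coral unit, the ordering is invalid.

No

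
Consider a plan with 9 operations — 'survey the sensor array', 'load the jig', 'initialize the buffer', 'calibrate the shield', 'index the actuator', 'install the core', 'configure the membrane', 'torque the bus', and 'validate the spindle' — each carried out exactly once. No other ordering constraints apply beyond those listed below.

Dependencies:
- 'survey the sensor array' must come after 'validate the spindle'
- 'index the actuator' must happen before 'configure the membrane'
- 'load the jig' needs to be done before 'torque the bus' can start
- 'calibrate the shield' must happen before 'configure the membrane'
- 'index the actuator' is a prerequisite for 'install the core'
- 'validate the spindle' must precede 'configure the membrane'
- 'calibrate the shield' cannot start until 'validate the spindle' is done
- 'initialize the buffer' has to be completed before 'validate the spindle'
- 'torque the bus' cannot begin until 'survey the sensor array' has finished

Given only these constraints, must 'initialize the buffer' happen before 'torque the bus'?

There is a constraint chain 'initialize the buffer' → 'validate the spindle' → 'survey the sensor array' → 'torque the bus'.
That forces 'initialize the buffer' before 'torque the bus' in every valid schedule.

Yes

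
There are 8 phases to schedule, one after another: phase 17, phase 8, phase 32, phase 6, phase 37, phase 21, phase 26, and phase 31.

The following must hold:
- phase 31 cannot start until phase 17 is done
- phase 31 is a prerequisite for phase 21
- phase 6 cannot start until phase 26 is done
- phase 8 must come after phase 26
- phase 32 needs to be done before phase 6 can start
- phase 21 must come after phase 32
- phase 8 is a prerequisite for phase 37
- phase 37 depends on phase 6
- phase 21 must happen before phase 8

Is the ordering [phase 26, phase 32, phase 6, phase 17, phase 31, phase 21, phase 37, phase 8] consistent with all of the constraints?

Here phase 8 comes after phase 37.
That contradicts the constraint that phase 8 must precede phase 37.

No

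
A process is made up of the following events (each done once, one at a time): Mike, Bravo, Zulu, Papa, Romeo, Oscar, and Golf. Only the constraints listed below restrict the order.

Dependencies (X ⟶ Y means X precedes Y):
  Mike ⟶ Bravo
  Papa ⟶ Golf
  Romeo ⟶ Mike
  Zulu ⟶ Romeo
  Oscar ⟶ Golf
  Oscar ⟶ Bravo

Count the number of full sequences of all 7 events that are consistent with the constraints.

The events with no prerequisites are Zulu, Papa, Oscar; any of them can be placed first.
Counting all ways to extend the partial order to a total order gives 64.

64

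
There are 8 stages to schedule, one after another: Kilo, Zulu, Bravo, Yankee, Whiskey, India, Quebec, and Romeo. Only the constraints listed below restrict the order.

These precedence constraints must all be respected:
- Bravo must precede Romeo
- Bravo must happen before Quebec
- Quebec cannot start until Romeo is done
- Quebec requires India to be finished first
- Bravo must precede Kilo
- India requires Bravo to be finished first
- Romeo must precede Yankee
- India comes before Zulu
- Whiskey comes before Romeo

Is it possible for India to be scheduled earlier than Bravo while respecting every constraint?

No

There is a dependency chain Bravo → India, so India always comes after Bravo.
So no valid ordering can have India before Bravo.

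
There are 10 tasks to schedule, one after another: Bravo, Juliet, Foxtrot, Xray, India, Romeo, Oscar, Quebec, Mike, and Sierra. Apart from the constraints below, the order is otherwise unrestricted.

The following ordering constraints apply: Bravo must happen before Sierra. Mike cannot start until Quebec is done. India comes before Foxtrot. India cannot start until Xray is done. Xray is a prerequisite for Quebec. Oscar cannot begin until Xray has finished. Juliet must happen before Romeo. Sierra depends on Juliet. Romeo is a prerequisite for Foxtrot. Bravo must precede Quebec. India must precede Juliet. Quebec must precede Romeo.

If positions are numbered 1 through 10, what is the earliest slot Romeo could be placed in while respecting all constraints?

6

Working backwards through the constraints from Romeo, its full set of required predecessors is Bravo, Juliet, Xray, India, Quebec — 5 of them.
With 5 mandatory predecessors, the earliest Romeo can sit is position 5+1 = 6, and placing just those 5 first achieves it.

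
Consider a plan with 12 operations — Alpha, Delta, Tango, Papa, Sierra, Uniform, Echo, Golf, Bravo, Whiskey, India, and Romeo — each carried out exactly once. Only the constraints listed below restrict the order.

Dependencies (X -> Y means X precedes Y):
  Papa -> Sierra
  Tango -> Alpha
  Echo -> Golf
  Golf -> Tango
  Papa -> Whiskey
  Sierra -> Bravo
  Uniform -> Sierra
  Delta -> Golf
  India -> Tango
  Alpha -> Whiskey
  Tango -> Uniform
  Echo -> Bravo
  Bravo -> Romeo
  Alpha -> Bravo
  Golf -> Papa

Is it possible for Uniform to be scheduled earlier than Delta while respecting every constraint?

No

The constraints give a chain Delta → Golf → Tango → Uniform, which forces Delta before Uniform.
So no valid ordering can have Uniform before Delta.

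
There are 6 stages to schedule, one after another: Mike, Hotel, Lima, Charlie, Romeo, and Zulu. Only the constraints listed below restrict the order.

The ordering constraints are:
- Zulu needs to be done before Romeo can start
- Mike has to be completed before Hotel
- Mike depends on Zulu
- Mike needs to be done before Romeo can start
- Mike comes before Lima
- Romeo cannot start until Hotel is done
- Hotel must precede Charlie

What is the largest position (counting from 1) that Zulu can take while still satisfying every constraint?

1

The stages that are forced after Zulu, directly or by a chain of constraints, are Mike, Hotel, Lima, Charlie, Romeo. That's 5 stages.
So at least 5 stages follow Zulu, putting Zulu no later than position 1. That position is achievable by scheduling everything else first.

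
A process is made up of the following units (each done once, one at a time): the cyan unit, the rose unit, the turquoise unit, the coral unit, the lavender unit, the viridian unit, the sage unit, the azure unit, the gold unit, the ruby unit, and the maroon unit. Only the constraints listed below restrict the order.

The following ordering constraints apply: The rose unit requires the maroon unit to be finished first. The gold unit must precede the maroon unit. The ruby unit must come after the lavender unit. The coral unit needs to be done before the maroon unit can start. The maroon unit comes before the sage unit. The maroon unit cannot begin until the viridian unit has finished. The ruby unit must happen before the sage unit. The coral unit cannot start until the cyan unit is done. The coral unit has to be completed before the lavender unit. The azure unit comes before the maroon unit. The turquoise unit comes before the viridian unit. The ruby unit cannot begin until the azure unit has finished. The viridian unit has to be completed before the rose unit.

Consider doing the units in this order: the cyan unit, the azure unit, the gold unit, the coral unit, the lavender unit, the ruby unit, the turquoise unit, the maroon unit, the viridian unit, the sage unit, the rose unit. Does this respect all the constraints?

No

The sequence places the maroon unit ahead of the viridian unit.
But one of the constraints requires the viridian unit before the maroon unit, so this ordering violates it.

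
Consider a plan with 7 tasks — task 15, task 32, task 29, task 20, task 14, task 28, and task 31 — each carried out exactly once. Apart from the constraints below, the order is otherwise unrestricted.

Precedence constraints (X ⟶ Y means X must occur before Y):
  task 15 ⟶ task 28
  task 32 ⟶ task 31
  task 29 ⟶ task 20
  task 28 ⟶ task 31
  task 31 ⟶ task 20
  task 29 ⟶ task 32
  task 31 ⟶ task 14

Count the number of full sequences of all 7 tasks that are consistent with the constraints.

12

The tasks with no prerequisites are task 15, task 29; any of them can be placed first.
Enumerating by repeatedly choosing an available task (one whose prerequisites are all placed) gives 12 distinct complete orderings.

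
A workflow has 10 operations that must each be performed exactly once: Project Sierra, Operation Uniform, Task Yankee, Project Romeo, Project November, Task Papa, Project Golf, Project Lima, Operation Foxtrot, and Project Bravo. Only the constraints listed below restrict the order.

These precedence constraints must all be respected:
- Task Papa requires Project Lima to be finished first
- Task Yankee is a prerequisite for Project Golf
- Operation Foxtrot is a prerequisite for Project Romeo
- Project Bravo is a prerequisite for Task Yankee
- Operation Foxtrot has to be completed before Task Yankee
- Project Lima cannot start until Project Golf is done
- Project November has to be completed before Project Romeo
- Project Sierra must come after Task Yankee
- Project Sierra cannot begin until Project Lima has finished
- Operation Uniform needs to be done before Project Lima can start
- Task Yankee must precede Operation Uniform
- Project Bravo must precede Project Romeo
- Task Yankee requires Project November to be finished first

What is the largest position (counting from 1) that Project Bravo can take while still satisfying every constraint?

3

Every operation that must follow Project Bravo has to come after it. Tracing all chains starting from Project Bravo, those operations are: Project Sierra, Operation Uniform, Task Yankee, Project Romeo, Task Papa, Project Golf, Project Lima — 7 in total.
With 7 mandatory successors out of 10 operations total, the latest slot for Project Bravo is 10−7 = 3, and it's reachable by doing all non-successors before Project Bravo.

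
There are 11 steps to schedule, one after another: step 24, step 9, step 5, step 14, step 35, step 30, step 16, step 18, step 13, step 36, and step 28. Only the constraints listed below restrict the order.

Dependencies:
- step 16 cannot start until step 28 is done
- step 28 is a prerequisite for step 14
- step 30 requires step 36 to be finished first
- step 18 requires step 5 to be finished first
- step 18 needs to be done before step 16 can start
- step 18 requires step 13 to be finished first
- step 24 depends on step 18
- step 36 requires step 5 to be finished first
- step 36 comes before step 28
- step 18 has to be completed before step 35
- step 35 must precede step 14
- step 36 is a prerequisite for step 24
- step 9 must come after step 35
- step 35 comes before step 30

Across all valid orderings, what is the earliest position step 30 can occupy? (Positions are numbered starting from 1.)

6

Every step that must precede step 30 has to come before it. Tracing all chains that end at step 30, those steps are: step 5, step 35, step 18, step 13, step 36 — 5 in total.
With 5 mandatory predecessors, the earliest step 30 can sit is position 5+1 = 6, and placing just those 5 first achieves it.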